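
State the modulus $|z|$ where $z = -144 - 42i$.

|z| = sqrt(a^2 + b^2) = sqrt((-144)^2 + (-42)^2) = sqrt(22500) = 150


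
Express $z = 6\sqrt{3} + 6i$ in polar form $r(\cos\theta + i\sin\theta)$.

r = |z| = sqrt(a^2 + b^2) = sqrt((6*sqrt(3))^2 + (6)^2) = sqrt(108 + 36) = sqrt(144) = 12
θ = arctan(b/a) = arctan(6/10.3923) (quadrant-adjusted) = 30°
z = 12(cos 30° + i sin 30°)


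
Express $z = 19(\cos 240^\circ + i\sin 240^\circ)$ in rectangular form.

a = r cos θ = 19 * -1/2 = -19/2
b = r sin θ = 19 * -sqrt(3)/2 = -19*sqrt(3)/2
z = -19/2 - (19*sqrt(3)/2)i


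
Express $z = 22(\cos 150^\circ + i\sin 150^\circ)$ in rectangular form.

a = r cos θ = 22 * -sqrt(3)/2 = -11*sqrt(3)
b = r sin θ = 22 * 1/2 = 11
z = -11*sqrt(3) + 11i


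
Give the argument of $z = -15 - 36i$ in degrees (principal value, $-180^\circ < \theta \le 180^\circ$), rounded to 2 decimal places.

θ = arctan(b/a) = arctan(-36/-15) (quadrant-adjusted) = -112.62°


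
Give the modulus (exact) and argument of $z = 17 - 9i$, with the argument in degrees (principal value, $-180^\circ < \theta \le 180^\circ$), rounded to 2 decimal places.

|z| = sqrt(17^2 + (-9)^2) = sqrt(370)
arg(z) = arctan(b/a) = arctan(-9/17) (quadrant-adjusted) = -27.90°


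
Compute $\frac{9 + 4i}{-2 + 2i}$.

Multiply numerator and denominator by conjugate (-2 - 2i):
= (9 + 4i)(-2 - 2i) / ((-2)^2 + 2^2)
= (-10 - 26i) / 8
Divide through by 2: (-5 - 13i) / 4
= -5/4 - (13/4)i


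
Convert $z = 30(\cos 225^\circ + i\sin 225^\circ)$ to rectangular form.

a = r cos θ = 30 * -sqrt(2)/2 = -15*sqrt(2)
b = r sin θ = 30 * -sqrt(2)/2 = -15*sqrt(2)
z = -15*sqrt(2) - 15*sqrt(2)i


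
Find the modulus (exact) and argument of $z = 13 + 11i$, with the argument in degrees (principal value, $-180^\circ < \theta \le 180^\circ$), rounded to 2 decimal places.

|z| = sqrt(13^2 + 11^2) = sqrt(290)
arg(z) = arctan(b/a) = arctan(11/13) (quadrant-adjusted) = 40.24°


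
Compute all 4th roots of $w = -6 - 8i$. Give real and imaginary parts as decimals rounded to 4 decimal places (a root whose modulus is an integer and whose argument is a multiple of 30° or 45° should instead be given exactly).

|w| = 10, arg(w) ≈ 233.130102°
Root modulus = 10^(1/4) ≈ 1.778279
Root arguments: θ_k = (arg(w) + 360°k)/4 for k = 0, 1, ..., 3
Compute each root as (root modulus)(cos θ_k + i sin θ_k) using full-precision intermediates, then round to 4 decimal places.
Roots: 0.9349 + 1.5127i, -1.5127 + 0.9349i, -0.9349 - 1.5127i, 1.5127 - 0.9349i


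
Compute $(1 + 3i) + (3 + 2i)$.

(1 + 3) + (3 + 2)i = 4 + 5i


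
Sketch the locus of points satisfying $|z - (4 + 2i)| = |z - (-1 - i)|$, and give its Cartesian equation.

|z - z1| = |z - z2| means z is equidistant from z1 and z2,
i.e. the perpendicular bisector of the segment from (4, 2) to (-1, -1) (midpoint (3/2, 1/2)).
With z = x + yi, square both sides:
(x - 4)^2 + (y - 2)^2 = (x - (-1))^2 + (y - (-1))^2
The x^2 and y^2 terms cancel: -10x + (-6)y = 2 - 20 = -18
Simplify: 5x + 3y = 9
Locus: Perpendicular bisector of the segment from (4, 2) to (-1, -1): the line 5x + 3y = 9


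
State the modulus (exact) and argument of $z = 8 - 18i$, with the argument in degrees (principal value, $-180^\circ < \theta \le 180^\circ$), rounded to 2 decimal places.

|z| = sqrt(8^2 + (-18)^2) = sqrt(388)
arg(z) = arctan(b/a) = arctan(-18/8) (quadrant-adjusted) = -66.04°


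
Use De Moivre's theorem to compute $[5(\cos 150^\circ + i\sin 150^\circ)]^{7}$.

By De Moivre: z^n = r^n(cos(nθ) + i sin(nθ))
= 5^7(cos(7*150°) + i sin(7*150°))
= 78125(cos 330° + i sin 330°)
= 78125*sqrt(3)/2 - (78125/2)i


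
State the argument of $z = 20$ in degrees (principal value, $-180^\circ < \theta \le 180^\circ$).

b = 0 and a > 0, so z lies on the positive real axis: θ = 0°


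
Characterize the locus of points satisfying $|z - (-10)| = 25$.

|z - z0| = r describes a circle centered at z0 with radius r
Here z0 = -10 and r = 25
Locus: Circle centered at (-10, 0) with radius 25


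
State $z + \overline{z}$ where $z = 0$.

z + conjugate(z) = (a + bi) + (a - bi) = 2a
= 2 * 0 = 0


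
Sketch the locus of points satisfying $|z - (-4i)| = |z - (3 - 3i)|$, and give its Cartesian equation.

|z - z1| = |z - z2| means z is equidistant from z1 and z2,
i.e. the perpendicular bisector of the segment from (0, -4) to (3, -3) (midpoint (3/2, -7/2)).
With z = x + yi, square both sides:
(x - 0)^2 + (y - (-4))^2 = (x - 3)^2 + (y - (-3))^2
The x^2 and y^2 terms cancel: 6x + 2y = 18 - 16 = 2
Simplify: 3x + y = 1
Locus: Perpendicular bisector of the segment from (0, -4) to (3, -3): the line 3x + y = 1


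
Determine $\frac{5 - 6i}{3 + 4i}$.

Multiply numerator and denominator by conjugate (3 - 4i):
= (5 - 6i)(3 - 4i) / (3^2 + 4^2)
= (-9 - 38i) / 25
= -9/25 - (38/25)i


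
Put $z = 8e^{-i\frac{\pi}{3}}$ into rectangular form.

a = r cos θ = 8 * 1/2 = 4
b = r sin θ = 8 * -sqrt(3)/2 = -4*sqrt(3)
z = 4 - 4*sqrt(3)i


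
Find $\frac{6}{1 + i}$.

Multiply numerator and denominator by conjugate (1 - i):
= (6)(1 - i) / (1^2 + 1^2)
= (6 - 6i) / 2
= 3 - 3i


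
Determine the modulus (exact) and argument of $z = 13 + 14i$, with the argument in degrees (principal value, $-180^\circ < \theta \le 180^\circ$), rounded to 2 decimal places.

|z| = sqrt(13^2 + 14^2) = sqrt(365)
arg(z) = arctan(b/a) = arctan(14/13) (quadrant-adjusted) = 47.12°


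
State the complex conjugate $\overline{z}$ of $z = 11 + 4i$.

If z = a + bi, then conjugate(z) = a - bi
conjugate(11 + 4i) = 11 - 4i


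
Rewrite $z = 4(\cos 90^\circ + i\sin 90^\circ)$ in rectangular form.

a = r cos θ = 4 * 0 = 0
b = r sin θ = 4 * 1 = 4
z = 4i


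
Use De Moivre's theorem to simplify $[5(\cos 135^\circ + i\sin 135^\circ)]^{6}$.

By De Moivre: z^n = r^n(cos(nθ) + i sin(nθ))
= 5^6(cos(6*135°) + i sin(6*135°))
= 15625(cos 90° + i sin 90°)
= 15625i


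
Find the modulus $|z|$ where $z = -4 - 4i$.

|z| = sqrt(a^2 + b^2) = sqrt((-4)^2 + (-4)^2) = sqrt(32) = sqrt(32)


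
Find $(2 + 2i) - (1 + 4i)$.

(2 - 1) + (2 - 4)i = 1 - 2i


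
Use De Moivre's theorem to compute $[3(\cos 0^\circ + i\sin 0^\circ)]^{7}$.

By De Moivre: z^n = r^n(cos(nθ) + i sin(nθ))
= 3^7(cos(7*0°) + i sin(7*0°))
= 2187(cos 0° + i sin 0°)
= 2187


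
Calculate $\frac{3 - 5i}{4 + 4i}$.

Multiply numerator and denominator by conjugate (4 - 4i):
= (3 - 5i)(4 - 4i) / (4^2 + 4^2)
= (-8 - 32i) / 32
Divide through by 8: (-1 - 4i) / 4
= -1/4 - i


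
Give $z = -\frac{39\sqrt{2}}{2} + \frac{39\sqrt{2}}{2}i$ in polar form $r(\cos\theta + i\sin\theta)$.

r = |z| = sqrt(a^2 + b^2) = sqrt((-39*sqrt(2)/2)^2 + (39*sqrt(2)/2)^2) = sqrt(1521/2 + 1521/2) = sqrt(1521) = 39
θ = arctan(b/a) = arctan(27.5772/-27.5772) (quadrant-adjusted) = 135°
z = 39(cos 135° + i sin 135°)


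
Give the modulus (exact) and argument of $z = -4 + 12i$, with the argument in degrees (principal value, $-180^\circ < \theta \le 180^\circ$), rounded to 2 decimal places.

|z| = sqrt((-4)^2 + 12^2) = sqrt(160)
arg(z) = arctan(b/a) = arctan(12/-4) (quadrant-adjusted) = 108.43°


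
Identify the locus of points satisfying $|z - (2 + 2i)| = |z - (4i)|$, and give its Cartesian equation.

|z - z1| = |z - z2| means z is equidistant from z1 and z2,
i.e. the perpendicular bisector of the segment from (2, 2) to (0, 4) (midpoint (1, 3)).
With z = x + yi, square both sides:
(x - 2)^2 + (y - 2)^2 = (x - 0)^2 + (y - 4)^2
The x^2 and y^2 terms cancel: -4x + 4y = 16 - 8 = 8
Simplify: x - y = -2
Locus: Perpendicular bisector of the segment from (2, 2) to (0, 4): the line x - y = -2


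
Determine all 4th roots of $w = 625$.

|w| = 625, arg(w) = 0°
Root modulus = 625^(1/4) = 5
Root arguments: θ_k = (0° + 360°k)/4 for k = 0, 1, ..., 3
Roots: 5, 5i, -5, -5i


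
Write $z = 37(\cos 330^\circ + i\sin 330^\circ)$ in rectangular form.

a = r cos θ = 37 * sqrt(3)/2 = 37*sqrt(3)/2
b = r sin θ = 37 * -1/2 = -37/2
z = 37*sqrt(3)/2 - (37/2)i


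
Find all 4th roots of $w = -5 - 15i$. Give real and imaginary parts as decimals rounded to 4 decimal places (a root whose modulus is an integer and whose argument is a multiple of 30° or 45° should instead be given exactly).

|w| = sqrt(250) ≈ 15.811388, arg(w) ≈ 251.565051°
Root modulus = sqrt(250)^(1/4) ≈ 1.994080
Root arguments: θ_k = (arg(w) + 360°k)/4 for k = 0, 1, ..., 3
Compute each root as (root modulus)(cos θ_k + i sin θ_k) using full-precision intermediates, then round to 4 decimal places.
Roots: 0.9087 + 1.7750i, -1.7750 + 0.9087i, -0.9087 - 1.7750i, 1.7750 - 0.9087i


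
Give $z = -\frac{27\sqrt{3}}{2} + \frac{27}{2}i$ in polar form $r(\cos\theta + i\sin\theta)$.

r = |z| = sqrt(a^2 + b^2) = sqrt((-27*sqrt(3)/2)^2 + (27/2)^2) = sqrt(2187/4 + 729/4) = sqrt(729) = 27
θ = arctan(b/a) = arctan(13.5/-23.3827) (quadrant-adjusted) = 150°
z = 27(cos 150° + i sin 150°)


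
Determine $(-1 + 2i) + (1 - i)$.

(-1 + 1) + (2 + (-1))i = i


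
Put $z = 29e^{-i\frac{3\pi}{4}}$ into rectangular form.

a = r cos θ = 29 * -sqrt(2)/2 = -29*sqrt(2)/2
b = r sin θ = 29 * -sqrt(2)/2 = -29*sqrt(2)/2
z = -29*sqrt(2)/2 - (29*sqrt(2)/2)i


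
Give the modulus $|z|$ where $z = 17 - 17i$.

|z| = sqrt(a^2 + b^2) = sqrt(17^2 + (-17)^2) = sqrt(578) = sqrt(578)


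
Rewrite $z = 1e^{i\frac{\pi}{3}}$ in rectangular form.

a = r cos θ = 1 * 1/2 = 1/2
b = r sin θ = 1 * sqrt(3)/2 = sqrt(3)/2
z = 1/2 + (sqrt(3)/2)i


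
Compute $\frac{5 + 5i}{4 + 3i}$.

Multiply numerator and denominator by conjugate (4 - 3i):
= (5 + 5i)(4 - 3i) / (4^2 + 3^2)
= (35 + 5i) / 25
Divide through by 5: (7 + i) / 5
= 7/5 + (1/5)i


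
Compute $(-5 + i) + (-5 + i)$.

(-5 + (-5)) + (1 + 1)i = -10 + 2i


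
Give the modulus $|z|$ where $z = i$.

|z| = sqrt(a^2 + b^2) = sqrt(0^2 + 1^2) = sqrt(1) = 1


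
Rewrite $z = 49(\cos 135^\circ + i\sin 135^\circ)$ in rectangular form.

a = r cos θ = 49 * -sqrt(2)/2 = -49*sqrt(2)/2
b = r sin θ = 49 * sqrt(2)/2 = 49*sqrt(2)/2
z = -49*sqrt(2)/2 + (49*sqrt(2)/2)i


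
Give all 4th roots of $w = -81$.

|w| = 81, arg(w) = 180°
Root modulus = 81^(1/4) = 3
Root arguments: θ_k = (180° + 360°k)/4 for k = 0, 1, ..., 3
Roots: 3*sqrt(2)/2 + (3*sqrt(2)/2)i, -3*sqrt(2)/2 + (3*sqrt(2)/2)i, -3*sqrt(2)/2 - (3*sqrt(2)/2)i, 3*sqrt(2)/2 - (3*sqrt(2)/2)i


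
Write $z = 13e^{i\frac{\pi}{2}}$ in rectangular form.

a = r cos θ = 13 * 0 = 0
b = r sin θ = 13 * 1 = 13
z = 13i


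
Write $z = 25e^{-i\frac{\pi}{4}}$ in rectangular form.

a = r cos θ = 25 * sqrt(2)/2 = 25*sqrt(2)/2
b = r sin θ = 25 * -sqrt(2)/2 = -25*sqrt(2)/2
z = 25*sqrt(2)/2 - (25*sqrt(2)/2)i


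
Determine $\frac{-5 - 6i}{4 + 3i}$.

Multiply numerator and denominator by conjugate (4 - 3i):
= (-5 - 6i)(4 - 3i) / (4^2 + 3^2)
= (-38 - 9i) / 25
= -38/25 - (9/25)i


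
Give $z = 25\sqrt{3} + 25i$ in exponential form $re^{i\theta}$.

r = |z| = sqrt((25*sqrt(3))^2 + (25)^2) = sqrt(1875 + 625) = sqrt(2500) = 50
θ = arctan(b/a) = arctan(25/43.3013) (quadrant-adjusted) = 30° = π/6
z = 50e^(i*π/6)


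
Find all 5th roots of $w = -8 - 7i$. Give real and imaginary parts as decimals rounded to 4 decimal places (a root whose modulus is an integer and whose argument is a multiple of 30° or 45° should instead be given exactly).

|w| = sqrt(113) ≈ 10.630146, arg(w) ≈ 221.185925°
Root modulus = sqrt(113)^(1/5) ≈ 1.604382
Root arguments: θ_k = (arg(w) + 360°k)/5 for k = 0, 1, ..., 4
Compute each root as (root modulus)(cos θ_k + i sin θ_k) using full-precision intermediates, then round to 4 decimal places.
Roots: 1.1495 + 1.1193i, -0.7093 + 1.4391i, -1.5878 - 0.2299i, -0.2721 - 1.5811i, 1.4197 - 0.7473i


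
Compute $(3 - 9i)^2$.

(a + bi)^2 = a^2 - b^2 + 2abi
= 3^2 - (-9)^2 + 2*3*(-9)i
= -72 - 54i


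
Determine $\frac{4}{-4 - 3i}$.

Multiply numerator and denominator by conjugate (-4 + 3i):
= (4)(-4 + 3i) / ((-4)^2 + (-3)^2)
= (-16 + 12i) / 25
= -16/25 + (12/25)i


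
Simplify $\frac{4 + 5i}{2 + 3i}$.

Multiply numerator and denominator by conjugate (2 - 3i):
= (4 + 5i)(2 - 3i) / (2^2 + 3^2)
= (23 - 2i) / 13
= 23/13 - (2/13)i


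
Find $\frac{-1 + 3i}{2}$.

Divisor is real, so divide each part by 2:
= -1/2 + (3/2)i


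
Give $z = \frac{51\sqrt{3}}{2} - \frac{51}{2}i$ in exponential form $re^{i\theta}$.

r = |z| = sqrt((51*sqrt(3)/2)^2 + (-51/2)^2) = sqrt(7803/4 + 2601/4) = sqrt(2601) = 51
θ = arctan(b/a) = arctan(-25.5/44.1673) (quadrant-adjusted) = -30° = -π/6
z = 51e^(-i*π/6)


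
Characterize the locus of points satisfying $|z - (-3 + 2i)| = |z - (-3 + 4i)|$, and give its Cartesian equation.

|z - z1| = |z - z2| means z is equidistant from z1 and z2,
i.e. the perpendicular bisector of the segment from (-3, 2) to (-3, 4) (midpoint (-3, 3)).
With z = x + yi, square both sides:
(x - (-3))^2 + (y - 2)^2 = (x - (-3))^2 + (y - 4)^2
The x^2 and y^2 terms cancel: 0x + 4y = 25 - 13 = 12
Simplify: y = 3
Locus: Perpendicular bisector of the segment from (-3, 2) to (-3, 4): the line y = 3


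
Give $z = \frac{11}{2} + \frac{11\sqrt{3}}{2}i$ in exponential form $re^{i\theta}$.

r = |z| = sqrt((11/2)^2 + (11*sqrt(3)/2)^2) = sqrt(121/4 + 363/4) = sqrt(121) = 11
θ = arctan(b/a) = arctan(9.5263/5.5) (quadrant-adjusted) = 60° = π/3
z = 11e^(i*π/3)


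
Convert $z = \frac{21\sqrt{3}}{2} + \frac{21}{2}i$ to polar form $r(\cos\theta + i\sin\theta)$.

r = |z| = sqrt(a^2 + b^2) = sqrt((21*sqrt(3)/2)^2 + (21/2)^2) = sqrt(1323/4 + 441/4) = sqrt(441) = 21
θ = arctan(b/a) = arctan(10.5/18.1865) (quadrant-adjusted) = 30°
z = 21(cos 30° + i sin 30°)


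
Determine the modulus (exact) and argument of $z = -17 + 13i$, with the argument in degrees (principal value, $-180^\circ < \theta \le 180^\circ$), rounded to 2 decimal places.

|z| = sqrt((-17)^2 + 13^2) = sqrt(458)
arg(z) = arctan(b/a) = arctan(13/-17) (quadrant-adjusted) = 142.59°


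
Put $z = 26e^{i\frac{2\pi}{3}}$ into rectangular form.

a = r cos θ = 26 * -1/2 = -13
b = r sin θ = 26 * sqrt(3)/2 = 13*sqrt(3)
z = -13 + 13*sqrt(3)i


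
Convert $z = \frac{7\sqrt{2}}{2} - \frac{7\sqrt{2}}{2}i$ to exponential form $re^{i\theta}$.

r = |z| = sqrt((7*sqrt(2)/2)^2 + (-7*sqrt(2)/2)^2) = sqrt(49/2 + 49/2) = sqrt(49) = 7
θ = arctan(b/a) = arctan(-4.9497/4.9497) (quadrant-adjusted) = -45° = -π/4
z = 7e^(-i*π/4)


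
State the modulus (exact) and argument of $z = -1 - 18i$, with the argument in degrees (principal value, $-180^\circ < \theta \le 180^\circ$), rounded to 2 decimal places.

|z| = sqrt((-1)^2 + (-18)^2) = sqrt(325)
arg(z) = arctan(b/a) = arctan(-18/-1) (quadrant-adjusted) = -93.18°


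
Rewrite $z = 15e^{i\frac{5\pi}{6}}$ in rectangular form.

a = r cos θ = 15 * -sqrt(3)/2 = -15*sqrt(3)/2
b = r sin θ = 15 * 1/2 = 15/2
z = -15*sqrt(3)/2 + (15/2)i


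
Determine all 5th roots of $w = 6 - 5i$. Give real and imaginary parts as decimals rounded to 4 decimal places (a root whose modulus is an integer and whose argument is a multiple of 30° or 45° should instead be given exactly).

|w| = sqrt(61) ≈ 7.810250, arg(w) ≈ 320.194429°
Root modulus = sqrt(61)^(1/5) ≈ 1.508457
Root arguments: θ_k = (arg(w) + 360°k)/5 for k = 0, 1, ..., 4
Compute each root as (root modulus)(cos θ_k + i sin θ_k) using full-precision intermediates, then round to 4 decimal places.
Roots: 0.6603 + 1.3562i, -1.0858 + 1.0471i, -1.3314 - 0.7091i, 0.2629 - 1.4854i, 1.4939 - 0.2089i


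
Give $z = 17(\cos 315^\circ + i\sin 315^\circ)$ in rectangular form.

a = r cos θ = 17 * sqrt(2)/2 = 17*sqrt(2)/2
b = r sin θ = 17 * -sqrt(2)/2 = -17*sqrt(2)/2
z = 17*sqrt(2)/2 - (17*sqrt(2)/2)i


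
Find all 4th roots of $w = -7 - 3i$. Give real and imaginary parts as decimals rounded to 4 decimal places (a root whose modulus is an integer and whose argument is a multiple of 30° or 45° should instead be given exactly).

|w| = sqrt(58) ≈ 7.615773, arg(w) ≈ 203.198591°
Root modulus = sqrt(58)^(1/4) ≈ 1.661225
Root arguments: θ_k = (arg(w) + 360°k)/4 for k = 0, 1, ..., 3
Compute each root as (root modulus)(cos θ_k + i sin θ_k) using full-precision intermediates, then round to 4 decimal places.
Roots: 1.0500 + 1.2874i, -1.2874 + 1.0500i, -1.0500 - 1.2874i, 1.2874 - 1.0500i


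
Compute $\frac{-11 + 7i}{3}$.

Divisor is real, so divide each part by 3:
= -11/3 + (7/3)i


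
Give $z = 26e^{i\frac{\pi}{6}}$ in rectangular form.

a = r cos θ = 26 * sqrt(3)/2 = 13*sqrt(3)
b = r sin θ = 26 * 1/2 = 13
z = 13*sqrt(3) + 13i


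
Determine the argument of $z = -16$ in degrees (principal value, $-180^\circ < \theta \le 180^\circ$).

b = 0 and a < 0, so z lies on the negative real axis: θ = 180°


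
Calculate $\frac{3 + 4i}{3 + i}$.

Multiply numerator and denominator by conjugate (3 - i):
= (3 + 4i)(3 - i) / (3^2 + 1^2)
= (13 + 9i) / 10
= 13/10 + (9/10)i


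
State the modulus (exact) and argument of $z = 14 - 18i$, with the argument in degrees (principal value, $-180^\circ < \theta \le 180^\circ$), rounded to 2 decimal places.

|z| = sqrt(14^2 + (-18)^2) = sqrt(520)
arg(z) = arctan(b/a) = arctan(-18/14) (quadrant-adjusted) = -52.13°


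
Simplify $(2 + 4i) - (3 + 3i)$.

(2 - 3) + (4 - 3)i = -1 + i


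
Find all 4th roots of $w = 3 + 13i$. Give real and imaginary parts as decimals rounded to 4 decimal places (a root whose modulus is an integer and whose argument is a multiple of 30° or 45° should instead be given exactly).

|w| = sqrt(178) ≈ 13.341664, arg(w) ≈ 77.005383°
Root modulus = sqrt(178)^(1/4) ≈ 1.911184
Root arguments: θ_k = (arg(w) + 360°k)/4 for k = 0, 1, ..., 3
Compute each root as (root modulus)(cos θ_k + i sin θ_k) using full-precision intermediates, then round to 4 decimal places.
Roots: 1.8043 + 0.6301i, -0.6301 + 1.8043i, -1.8043 - 0.6301i, 0.6301 - 1.8043i


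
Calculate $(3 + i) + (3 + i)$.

(3 + 3) + (1 + 1)i = 6 + 2i


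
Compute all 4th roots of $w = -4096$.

|w| = 4096, arg(w) = 180°
Root modulus = 4096^(1/4) = 8
Root arguments: θ_k = (180° + 360°k)/4 for k = 0, 1, ..., 3
Roots: 4*sqrt(2) + 4*sqrt(2)i, -4*sqrt(2) + 4*sqrt(2)i, -4*sqrt(2) - 4*sqrt(2)i, 4*sqrt(2) - 4*sqrt(2)i


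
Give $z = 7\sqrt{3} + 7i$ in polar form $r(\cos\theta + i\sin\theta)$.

r = |z| = sqrt(a^2 + b^2) = sqrt((7*sqrt(3))^2 + (7)^2) = sqrt(147 + 49) = sqrt(196) = 14
θ = arctan(b/a) = arctan(7/12.1244) (quadrant-adjusted) = 30°
z = 14(cos 30° + i sin 30°)


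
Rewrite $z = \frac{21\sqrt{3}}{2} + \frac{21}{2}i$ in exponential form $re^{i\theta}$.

r = |z| = sqrt((21*sqrt(3)/2)^2 + (21/2)^2) = sqrt(1323/4 + 441/4) = sqrt(441) = 21
θ = arctan(b/a) = arctan(10.5/18.1865) (quadrant-adjusted) = 30° = π/6
z = 21e^(i*π/6)


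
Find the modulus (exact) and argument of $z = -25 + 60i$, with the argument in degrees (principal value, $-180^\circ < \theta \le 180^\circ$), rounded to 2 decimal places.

|z| = sqrt((-25)^2 + 60^2) = 65
arg(z) = arctan(b/a) = arctan(60/-25) (quadrant-adjusted) = 112.62°


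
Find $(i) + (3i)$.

(0 + 0) + (1 + 3)i = 4i


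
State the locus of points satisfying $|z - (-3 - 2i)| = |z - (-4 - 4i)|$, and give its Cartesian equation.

|z - z1| = |z - z2| means z is equidistant from z1 and z2,
i.e. the perpendicular bisector of the segment from (-3, -2) to (-4, -4) (midpoint (-7/2, -3)).
With z = x + yi, square both sides:
(x - (-3))^2 + (y - (-2))^2 = (x - (-4))^2 + (y - (-4))^2
The x^2 and y^2 terms cancel: -2x + (-4)y = 32 - 13 = 19
Simplify: 2x + 4y = -19
Locus: Perpendicular bisector of the segment from (-3, -2) to (-4, -4): the line 2x + 4y = -19


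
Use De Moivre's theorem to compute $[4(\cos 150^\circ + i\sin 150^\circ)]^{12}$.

By De Moivre: z^n = r^n(cos(nθ) + i sin(nθ))
= 4^12(cos(12*150°) + i sin(12*150°))
= 16777216(cos 0° + i sin 0°)
= 16777216


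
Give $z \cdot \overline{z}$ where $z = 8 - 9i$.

z * conjugate(z) = |z|^2 = a^2 + b^2
= 8^2 + (-9)^2 = 145


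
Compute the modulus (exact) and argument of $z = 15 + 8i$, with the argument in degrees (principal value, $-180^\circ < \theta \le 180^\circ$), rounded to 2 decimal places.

|z| = sqrt(15^2 + 8^2) = 17
arg(z) = arctan(b/a) = arctan(8/15) (quadrant-adjusted) = 28.07°


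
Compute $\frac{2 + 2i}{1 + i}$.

Multiply numerator and denominator by conjugate (1 - i):
= (2 + 2i)(1 - i) / (1^2 + 1^2)
= (4) / 2
= 2


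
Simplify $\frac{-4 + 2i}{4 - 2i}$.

Multiply numerator and denominator by conjugate (4 + 2i):
= (-4 + 2i)(4 + 2i) / (4^2 + (-2)^2)
= (-20) / 20
= -1


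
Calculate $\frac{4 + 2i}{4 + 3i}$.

Multiply numerator and denominator by conjugate (4 - 3i):
= (4 + 2i)(4 - 3i) / (4^2 + 3^2)
= (22 - 4i) / 25
= 22/25 - (4/25)i


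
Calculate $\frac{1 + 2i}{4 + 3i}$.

Multiply numerator and denominator by conjugate (4 - 3i):
= (1 + 2i)(4 - 3i) / (4^2 + 3^2)
= (10 + 5i) / 25
Divide through by 5: (2 + i) / 5
= 2/5 + (1/5)i


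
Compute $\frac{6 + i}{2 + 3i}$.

Multiply numerator and denominator by conjugate (2 - 3i):
= (6 + i)(2 - 3i) / (2^2 + 3^2)
= (15 - 16i) / 13
= 15/13 - (16/13)i


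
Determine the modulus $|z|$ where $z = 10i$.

|z| = sqrt(a^2 + b^2) = sqrt(0^2 + 10^2) = sqrt(100) = 10


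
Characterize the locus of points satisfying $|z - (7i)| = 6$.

|z - z0| = r describes a circle centered at z0 with radius r
Here z0 = 7i and r = 6
Locus: Circle centered at (0, 7) with radius 6


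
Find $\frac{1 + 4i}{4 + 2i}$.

Multiply numerator and denominator by conjugate (4 - 2i):
= (1 + 4i)(4 - 2i) / (4^2 + 2^2)
= (12 + 14i) / 20
Divide through by 2: (6 + 7i) / 10
= 3/5 + (7/10)i


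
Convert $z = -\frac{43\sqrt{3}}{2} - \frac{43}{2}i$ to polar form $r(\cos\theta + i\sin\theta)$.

r = |z| = sqrt(a^2 + b^2) = sqrt((-43*sqrt(3)/2)^2 + (-43/2)^2) = sqrt(5547/4 + 1849/4) = sqrt(1849) = 43
θ = arctan(b/a) = arctan(-21.5/-37.2391) (quadrant-adjusted) = 210°
z = 43(cos 210° + i sin 210°)


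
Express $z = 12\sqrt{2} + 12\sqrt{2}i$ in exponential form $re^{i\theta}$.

r = |z| = sqrt((12*sqrt(2))^2 + (12*sqrt(2))^2) = sqrt(288 + 288) = sqrt(576) = 24
θ = arctan(b/a) = arctan(16.9706/16.9706) (quadrant-adjusted) = 45° = π/4
z = 24e^(i*π/4)


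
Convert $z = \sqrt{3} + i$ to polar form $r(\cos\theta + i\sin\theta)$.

r = |z| = sqrt(a^2 + b^2) = sqrt((sqrt(3))^2 + (1)^2) = sqrt(3 + 1) = sqrt(4) = 2
θ = arctan(b/a) = arctan(1/1.7321) (quadrant-adjusted) = 30°
z = 2(cos 30° + i sin 30°)


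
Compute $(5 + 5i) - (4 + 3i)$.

(5 - 4) + (5 - 3)i = 1 + 2i


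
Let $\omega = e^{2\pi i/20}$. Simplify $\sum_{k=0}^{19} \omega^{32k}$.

Let ζ = ω^32 = e^(2πi·32/20). Since 20 ∤ 32, ζ ≠ 1.
Sum = Σ_{k=0}^{19} ζ^k = (ζ^20 - 1)/(ζ - 1) = (ω^{32·20} - 1)/(ζ - 1) = (1 - 1)/(ζ - 1) = 0


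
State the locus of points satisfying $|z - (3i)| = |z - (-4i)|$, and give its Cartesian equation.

|z - z1| = |z - z2| means z is equidistant from z1 and z2,
i.e. the perpendicular bisector of the segment from (0, 3) to (0, -4) (midpoint (0, -1/2)).
With z = x + yi, square both sides:
(x - 0)^2 + (y - 3)^2 = (x - 0)^2 + (y - (-4))^2
The x^2 and y^2 terms cancel: 0x + (-14)y = 16 - 9 = 7
Simplify: y = -1/2
Locus: Perpendicular bisector of the segment from (0, 3) to (0, -4): the line y = -1/2


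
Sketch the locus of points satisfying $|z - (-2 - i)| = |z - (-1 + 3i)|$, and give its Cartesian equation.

|z - z1| = |z - z2| means z is equidistant from z1 and z2,
i.e. the perpendicular bisector of the segment from (-2, -1) to (-1, 3) (midpoint (-3/2, 1)).
With z = x + yi, square both sides:
(x - (-2))^2 + (y - (-1))^2 = (x - (-1))^2 + (y - 3)^2
The x^2 and y^2 terms cancel: 2x + 8y = 10 - 5 = 5
Simplify: 2x + 8y = 5
Locus: Perpendicular bisector of the segment from (-2, -1) to (-1, 3): the line 2x + 8y = 5


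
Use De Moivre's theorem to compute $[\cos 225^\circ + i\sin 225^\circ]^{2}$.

By De Moivre: z^n = r^n(cos(nθ) + i sin(nθ))
= 1^2(cos(2*225°) + i sin(2*225°))
= 1(cos 90° + i sin 90°)
= i


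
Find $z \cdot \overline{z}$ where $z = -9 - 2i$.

z * conjugate(z) = |z|^2 = a^2 + b^2
= (-9)^2 + (-2)^2 = 85


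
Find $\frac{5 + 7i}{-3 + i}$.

Multiply numerator and denominator by conjugate (-3 - i):
= (5 + 7i)(-3 - i) / ((-3)^2 + 1^2)
= (-8 - 26i) / 10
Divide through by 2: (-4 - 13i) / 5
= -4/5 - (13/5)i


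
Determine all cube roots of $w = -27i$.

|w| = 27, arg(w) = 270°
Root modulus = 27^(1/3) = 3
Root arguments: θ_k = (270° + 360°k)/3 for k = 0, 1, ..., 2
Roots: 3i, -3*sqrt(3)/2 - (3/2)i, 3*sqrt(3)/2 - (3/2)i


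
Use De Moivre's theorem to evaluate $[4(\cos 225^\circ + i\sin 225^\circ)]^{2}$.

By De Moivre: z^n = r^n(cos(nθ) + i sin(nθ))
= 4^2(cos(2*225°) + i sin(2*225°))
= 16(cos 90° + i sin 90°)
= 16i


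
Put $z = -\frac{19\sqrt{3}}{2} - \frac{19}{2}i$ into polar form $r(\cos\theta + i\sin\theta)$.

r = |z| = sqrt(a^2 + b^2) = sqrt((-19*sqrt(3)/2)^2 + (-19/2)^2) = sqrt(1083/4 + 361/4) = sqrt(361) = 19
θ = arctan(b/a) = arctan(-9.5/-16.4545) (quadrant-adjusted) = 210°
z = 19(cos 210° + i sin 210°)


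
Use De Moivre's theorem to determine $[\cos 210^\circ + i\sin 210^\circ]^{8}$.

By De Moivre: z^n = r^n(cos(nθ) + i sin(nθ))
= 1^8(cos(8*210°) + i sin(8*210°))
= 1(cos 240° + i sin 240°)
= -1/2 - (sqrt(3)/2)i


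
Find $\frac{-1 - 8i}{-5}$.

Divisor is real, so divide each part by -5:
= 1/5 + (8/5)i


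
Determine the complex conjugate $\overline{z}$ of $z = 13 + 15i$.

If z = a + bi, then conjugate(z) = a - bi
conjugate(13 + 15i) = 13 - 15i


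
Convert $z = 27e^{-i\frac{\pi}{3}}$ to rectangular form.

a = r cos θ = 27 * 1/2 = 27/2
b = r sin θ = 27 * -sqrt(3)/2 = -27*sqrt(3)/2
z = 27/2 - (27*sqrt(3)/2)i


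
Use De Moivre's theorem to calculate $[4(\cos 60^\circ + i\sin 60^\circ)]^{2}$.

By De Moivre: z^n = r^n(cos(nθ) + i sin(nθ))
= 4^2(cos(2*60°) + i sin(2*60°))
= 16(cos 120° + i sin 120°)
= -8 + 8*sqrt(3)i


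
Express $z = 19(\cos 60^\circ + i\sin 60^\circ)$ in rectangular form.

a = r cos θ = 19 * 1/2 = 19/2
b = r sin θ = 19 * sqrt(3)/2 = 19*sqrt(3)/2
z = 19/2 + (19*sqrt(3)/2)i


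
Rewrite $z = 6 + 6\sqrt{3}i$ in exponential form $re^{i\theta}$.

r = |z| = sqrt((6)^2 + (6*sqrt(3))^2) = sqrt(36 + 108) = sqrt(144) = 12
θ = arctan(b/a) = arctan(10.3923/6) (quadrant-adjusted) = 60° = π/3
z = 12e^(i*π/3)


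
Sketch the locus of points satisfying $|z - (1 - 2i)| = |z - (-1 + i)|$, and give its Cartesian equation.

|z - z1| = |z - z2| means z is equidistant from z1 and z2,
i.e. the perpendicular bisector of the segment from (1, -2) to (-1, 1) (midpoint (0, -1/2)).
With z = x + yi, square both sides:
(x - 1)^2 + (y - (-2))^2 = (x - (-1))^2 + (y - 1)^2
The x^2 and y^2 terms cancel: -4x + 6y = 2 - 5 = -3
Simplify: 4x - 6y = 3
Locus: Perpendicular bisector of the segment from (1, -2) to (-1, 1): the line 4x - 6y = 3


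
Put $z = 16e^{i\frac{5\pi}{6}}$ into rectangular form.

a = r cos θ = 16 * -sqrt(3)/2 = -8*sqrt(3)
b = r sin θ = 16 * 1/2 = 8
z = -8*sqrt(3) + 8i


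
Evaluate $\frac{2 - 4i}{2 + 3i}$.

Multiply numerator and denominator by conjugate (2 - 3i):
= (2 - 4i)(2 - 3i) / (2^2 + 3^2)
= (-8 - 14i) / 13
= -8/13 - (14/13)i


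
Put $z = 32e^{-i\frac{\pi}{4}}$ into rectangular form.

a = r cos θ = 32 * sqrt(2)/2 = 16*sqrt(2)
b = r sin θ = 32 * -sqrt(2)/2 = -16*sqrt(2)
z = 16*sqrt(2) - 16*sqrt(2)i


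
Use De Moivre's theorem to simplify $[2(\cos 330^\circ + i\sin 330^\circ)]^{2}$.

By De Moivre: z^n = r^n(cos(nθ) + i sin(nθ))
= 2^2(cos(2*330°) + i sin(2*330°))
= 4(cos 300° + i sin 300°)
= 2 - 2*sqrt(3)i


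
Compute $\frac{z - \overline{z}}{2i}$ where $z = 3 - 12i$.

z - conjugate(z) = 2bi
(z - conjugate(z))/(2i) = 2bi/(2i) = b = -12


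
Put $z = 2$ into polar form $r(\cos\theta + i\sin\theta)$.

r = |z| = sqrt(a^2 + b^2) = sqrt((2)^2 + (0)^2) = sqrt(4 + 0) = sqrt(4) = 2
b = 0 and a > 0, so z lies on the positive real axis: θ = 0°
z = 2(cos 0° + i sin 0°)


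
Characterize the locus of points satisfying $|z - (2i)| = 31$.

|z - z0| = r describes a circle centered at z0 with radius r
Here z0 = 2i and r = 31
Locus: Circle centered at (0, 2) with radius 31


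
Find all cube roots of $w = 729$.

|w| = 729, arg(w) = 0°
Root modulus = 729^(1/3) = 9
Root arguments: θ_k = (0° + 360°k)/3 for k = 0, 1, ..., 2
Roots: 9, -9/2 + (9*sqrt(3)/2)i, -9/2 - (9*sqrt(3)/2)i


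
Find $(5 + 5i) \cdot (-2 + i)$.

(a1*a2 - b1*b2) + (a1*b2 + b1*a2)i
= (-10 - 5) + (5 + (-10))i
= -15 - 5i


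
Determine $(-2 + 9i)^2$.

(a + bi)^2 = a^2 - b^2 + 2abi
= (-2)^2 - 9^2 + 2*(-2)*9i
= -77 - 36i


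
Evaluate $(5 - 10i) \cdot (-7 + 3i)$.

(a1*a2 - b1*b2) + (a1*b2 + b1*a2)i
= (-35 - (-30)) + (15 + 70)i
= -5 + 85i


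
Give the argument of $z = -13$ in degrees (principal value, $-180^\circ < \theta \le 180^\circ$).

b = 0 and a < 0, so z lies on the negative real axis: θ = 180°


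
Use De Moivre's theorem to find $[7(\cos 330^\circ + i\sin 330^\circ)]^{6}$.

By De Moivre: z^n = r^n(cos(nθ) + i sin(nθ))
= 7^6(cos(6*330°) + i sin(6*330°))
= 117649(cos 180° + i sin 180°)
= -117649


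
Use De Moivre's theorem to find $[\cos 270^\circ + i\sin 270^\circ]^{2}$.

By De Moivre: z^n = r^n(cos(nθ) + i sin(nθ))
= 1^2(cos(2*270°) + i sin(2*270°))
= 1(cos 180° + i sin 180°)
= -1


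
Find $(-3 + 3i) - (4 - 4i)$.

(-3 - 4) + (3 - (-4))i = -7 + 7i


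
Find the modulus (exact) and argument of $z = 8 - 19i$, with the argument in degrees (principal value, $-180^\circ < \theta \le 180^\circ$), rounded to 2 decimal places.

|z| = sqrt(8^2 + (-19)^2) = sqrt(425)
arg(z) = arctan(b/a) = arctan(-19/8) (quadrant-adjusted) = -67.17°


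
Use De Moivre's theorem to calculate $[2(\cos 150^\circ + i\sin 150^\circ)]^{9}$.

By De Moivre: z^n = r^n(cos(nθ) + i sin(nθ))
= 2^9(cos(9*150°) + i sin(9*150°))
= 512(cos 270° + i sin 270°)
= -512i


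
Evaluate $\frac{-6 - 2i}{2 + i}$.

Multiply numerator and denominator by conjugate (2 - i):
= (-6 - 2i)(2 - i) / (2^2 + 1^2)
= (-14 + 2i) / 5
= -14/5 + (2/5)i


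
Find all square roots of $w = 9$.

|w| = 9, arg(w) = 0°
Root modulus = 9^(1/2) = 3
Root arguments: θ_k = (0° + 360°k)/2 for k = 0, 1, ..., 1
Roots: 3, -3


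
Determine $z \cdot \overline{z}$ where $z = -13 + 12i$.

z * conjugate(z) = |z|^2 = a^2 + b^2
= (-13)^2 + 12^2 = 313


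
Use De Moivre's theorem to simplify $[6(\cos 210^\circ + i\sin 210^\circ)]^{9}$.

By De Moivre: z^n = r^n(cos(nθ) + i sin(nθ))
= 6^9(cos(9*210°) + i sin(9*210°))
= 10077696(cos 90° + i sin 90°)
= 10077696i


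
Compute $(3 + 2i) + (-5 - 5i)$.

(3 + (-5)) + (2 + (-5))i = -2 - 3i


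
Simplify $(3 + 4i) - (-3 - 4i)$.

(3 - (-3)) + (4 - (-4))i = 6 + 8i


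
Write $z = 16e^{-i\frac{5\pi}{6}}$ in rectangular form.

a = r cos θ = 16 * -sqrt(3)/2 = -8*sqrt(3)
b = r sin θ = 16 * -1/2 = -8
z = -8*sqrt(3) - 8i


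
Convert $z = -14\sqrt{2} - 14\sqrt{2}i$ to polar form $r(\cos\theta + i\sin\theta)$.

r = |z| = sqrt(a^2 + b^2) = sqrt((-14*sqrt(2))^2 + (-14*sqrt(2))^2) = sqrt(392 + 392) = sqrt(784) = 28
θ = arctan(b/a) = arctan(-19.799/-19.799) (quadrant-adjusted) = 225°
z = 28(cos 225° + i sin 225°)


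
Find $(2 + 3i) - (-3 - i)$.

(2 - (-3)) + (3 - (-1))i = 5 + 4i


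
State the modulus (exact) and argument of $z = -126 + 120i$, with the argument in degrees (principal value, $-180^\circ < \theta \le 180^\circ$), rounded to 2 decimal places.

|z| = sqrt((-126)^2 + 120^2) = 174
arg(z) = arctan(b/a) = arctan(120/-126) (quadrant-adjusted) = 136.40°


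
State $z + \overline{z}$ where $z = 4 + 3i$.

z + conjugate(z) = (a + bi) + (a - bi) = 2a
= 2 * 4 = 8


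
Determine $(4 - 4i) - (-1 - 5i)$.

(4 - (-1)) + (-4 - (-5))i = 5 + i


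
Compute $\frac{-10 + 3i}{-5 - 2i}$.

Multiply numerator and denominator by conjugate (-5 + 2i):
= (-10 + 3i)(-5 + 2i) / ((-5)^2 + (-2)^2)
= (44 - 35i) / 29
= 44/29 - (35/29)i


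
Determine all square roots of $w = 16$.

|w| = 16, arg(w) = 0°
Root modulus = 16^(1/2) = 4
Root arguments: θ_k = (0° + 360°k)/2 for k = 0, 1, ..., 1
Roots: 4, -4


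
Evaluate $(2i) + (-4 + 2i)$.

(0 + (-4)) + (2 + 2)i = -4 + 4i


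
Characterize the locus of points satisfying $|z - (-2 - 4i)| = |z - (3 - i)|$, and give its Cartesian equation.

|z - z1| = |z - z2| means z is equidistant from z1 and z2,
i.e. the perpendicular bisector of the segment from (-2, -4) to (3, -1) (midpoint (1/2, -5/2)).
With z = x + yi, square both sides:
(x - (-2))^2 + (y - (-4))^2 = (x - 3)^2 + (y - (-1))^2
The x^2 and y^2 terms cancel: 10x + 6y = 10 - 20 = -10
Simplify: 5x + 3y = -5
Locus: Perpendicular bisector of the segment from (-2, -4) to (3, -1): the line 5x + 3y = -5


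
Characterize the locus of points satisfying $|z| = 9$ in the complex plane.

|z| = 9 means sqrt(x^2 + y^2) = 9
This is a circle of radius 9 centered at the origin


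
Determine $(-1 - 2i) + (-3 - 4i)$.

(-1 + (-3)) + (-2 + (-4))i = -4 - 6i


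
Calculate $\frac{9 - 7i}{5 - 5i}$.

Multiply numerator and denominator by conjugate (5 + 5i):
= (9 - 7i)(5 + 5i) / (5^2 + (-5)^2)
= (80 + 10i) / 50
Divide through by 10: (8 + i) / 5
= 8/5 + (1/5)i


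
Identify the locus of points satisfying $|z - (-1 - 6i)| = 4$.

|z - z0| = r describes a circle centered at z0 with radius r
Here z0 = -1 - 6i and r = 4
Locus: Circle centered at (-1, -6) with radius 4


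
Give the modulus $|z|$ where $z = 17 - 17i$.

|z| = sqrt(a^2 + b^2) = sqrt(17^2 + (-17)^2) = sqrt(578) = sqrt(578)


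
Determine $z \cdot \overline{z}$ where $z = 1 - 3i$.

z * conjugate(z) = |z|^2 = a^2 + b^2
= 1^2 + (-3)^2 = 10


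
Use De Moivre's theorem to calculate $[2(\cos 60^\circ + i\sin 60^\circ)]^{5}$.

By De Moivre: z^n = r^n(cos(nθ) + i sin(nθ))
= 2^5(cos(5*60°) + i sin(5*60°))
= 32(cos 300° + i sin 300°)
= 16 - 16*sqrt(3)i


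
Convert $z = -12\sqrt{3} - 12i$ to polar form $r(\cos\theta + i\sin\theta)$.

r = |z| = sqrt(a^2 + b^2) = sqrt((-12*sqrt(3))^2 + (-12)^2) = sqrt(432 + 144) = sqrt(576) = 24
θ = arctan(b/a) = arctan(-12/-20.7846) (quadrant-adjusted) = 210°
z = 24(cos 210° + i sin 210°)


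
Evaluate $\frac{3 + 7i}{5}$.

Divisor is real, so divide each part by 5:
= 3/5 + (7/5)i


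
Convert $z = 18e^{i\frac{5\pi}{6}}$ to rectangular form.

a = r cos θ = 18 * -sqrt(3)/2 = -9*sqrt(3)
b = r sin θ = 18 * 1/2 = 9
z = -9*sqrt(3) + 9i


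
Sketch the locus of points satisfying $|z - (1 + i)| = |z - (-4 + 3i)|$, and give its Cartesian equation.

|z - z1| = |z - z2| means z is equidistant from z1 and z2,
i.e. the perpendicular bisector of the segment from (1, 1) to (-4, 3) (midpoint (-3/2, 2)).
With z = x + yi, square both sides:
(x - 1)^2 + (y - 1)^2 = (x - (-4))^2 + (y - 3)^2
The x^2 and y^2 terms cancel: -10x + 4y = 25 - 2 = 23
Simplify: 10x - 4y = -23
Locus: Perpendicular bisector of the segment from (1, 1) to (-4, 3): the line 10x - 4y = -23


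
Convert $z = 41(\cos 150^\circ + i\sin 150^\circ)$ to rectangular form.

a = r cos θ = 41 * -sqrt(3)/2 = -41*sqrt(3)/2
b = r sin θ = 41 * 1/2 = 41/2
z = -41*sqrt(3)/2 + (41/2)i


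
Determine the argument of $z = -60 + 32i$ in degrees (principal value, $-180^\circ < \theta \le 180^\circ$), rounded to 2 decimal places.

θ = arctan(b/a) = arctan(32/-60) (quadrant-adjusted) = 151.93°


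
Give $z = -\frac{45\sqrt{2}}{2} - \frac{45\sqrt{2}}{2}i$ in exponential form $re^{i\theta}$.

r = |z| = sqrt((-45*sqrt(2)/2)^2 + (-45*sqrt(2)/2)^2) = sqrt(2025/2 + 2025/2) = sqrt(2025) = 45
θ = arctan(b/a) = arctan(-31.8198/-31.8198) (quadrant-adjusted) = 225° = 5π/4
z = 45e^(i*5π/4)


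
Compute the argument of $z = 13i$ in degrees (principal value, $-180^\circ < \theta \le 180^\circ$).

a = 0 and b > 0, so z lies on the positive imaginary axis: θ = 90°


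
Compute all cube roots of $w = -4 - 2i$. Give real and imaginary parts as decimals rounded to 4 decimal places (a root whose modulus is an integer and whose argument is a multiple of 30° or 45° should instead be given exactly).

|w| = sqrt(20) ≈ 4.472136, arg(w) ≈ 206.565051°
Root modulus = sqrt(20)^(1/3) ≈ 1.647549
Root arguments: θ_k = (arg(w) + 360°k)/3 for k = 0, 1, ..., 2
Compute each root as (root modulus)(cos θ_k + i sin θ_k) using full-precision intermediates, then round to 4 decimal places.
Roots: 0.5943 + 1.5366i, -1.6279 - 0.2536i, 1.0336 - 1.2830i


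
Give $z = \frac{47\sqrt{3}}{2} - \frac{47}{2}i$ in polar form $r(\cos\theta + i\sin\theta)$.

r = |z| = sqrt(a^2 + b^2) = sqrt((47*sqrt(3)/2)^2 + (-47/2)^2) = sqrt(6627/4 + 2209/4) = sqrt(2209) = 47
θ = arctan(b/a) = arctan(-23.5/40.7032) (quadrant-adjusted) = 330°
z = 47(cos 330° + i sin 330°)


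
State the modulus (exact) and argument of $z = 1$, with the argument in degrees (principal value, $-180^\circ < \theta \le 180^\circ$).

|z| = sqrt(1^2 + 0^2) = 1
b = 0 and a > 0, so z lies on the positive real axis: arg(z) = 0°


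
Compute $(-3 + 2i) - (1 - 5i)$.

(-3 - 1) + (2 - (-5))i = -4 + 7i


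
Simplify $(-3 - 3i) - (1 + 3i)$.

(-3 - 1) + (-3 - 3)i = -4 - 6i


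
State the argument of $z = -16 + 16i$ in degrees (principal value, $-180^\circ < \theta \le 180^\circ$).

θ = arctan(b/a) = arctan(16/-16) (quadrant-adjusted) = 135°


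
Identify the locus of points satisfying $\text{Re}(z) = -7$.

Re(z) = x where z = x + yi; the equation x = -7 is satisfied by all points with that x-coordinate
Locus: Vertical line x = -7


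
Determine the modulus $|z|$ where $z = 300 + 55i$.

|z| = sqrt(a^2 + b^2) = sqrt(300^2 + 55^2) = sqrt(93025) = 305


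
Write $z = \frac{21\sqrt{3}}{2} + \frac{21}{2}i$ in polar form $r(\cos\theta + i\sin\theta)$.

r = |z| = sqrt(a^2 + b^2) = sqrt((21*sqrt(3)/2)^2 + (21/2)^2) = sqrt(1323/4 + 441/4) = sqrt(441) = 21
θ = arctan(b/a) = arctan(10.5/18.1865) (quadrant-adjusted) = 30°
z = 21(cos 30° + i sin 30°)


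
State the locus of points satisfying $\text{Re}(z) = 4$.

Re(z) = x where z = x + yi; the equation x = 4 is satisfied by all points with that x-coordinate
Locus: Vertical line x = 4


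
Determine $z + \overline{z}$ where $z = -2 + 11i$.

z + conjugate(z) = (a + bi) + (a - bi) = 2a
= 2 * (-2) = -4


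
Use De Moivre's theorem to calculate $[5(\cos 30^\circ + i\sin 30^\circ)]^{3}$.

By De Moivre: z^n = r^n(cos(nθ) + i sin(nθ))
= 5^3(cos(3*30°) + i sin(3*30°))
= 125(cos 90° + i sin 90°)
= 125i


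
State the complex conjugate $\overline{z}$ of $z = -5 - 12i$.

If z = a + bi, then conjugate(z) = a - bi
conjugate(-5 - 12i) = -5 + 12i


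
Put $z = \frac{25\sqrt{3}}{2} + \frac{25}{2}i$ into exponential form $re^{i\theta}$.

r = |z| = sqrt((25*sqrt(3)/2)^2 + (25/2)^2) = sqrt(1875/4 + 625/4) = sqrt(625) = 25
θ = arctan(b/a) = arctan(12.5/21.6506) (quadrant-adjusted) = 30° = π/6
z = 25e^(i*π/6)


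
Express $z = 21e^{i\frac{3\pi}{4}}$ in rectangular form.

a = r cos θ = 21 * -sqrt(2)/2 = -21*sqrt(2)/2
b = r sin θ = 21 * sqrt(2)/2 = 21*sqrt(2)/2
z = -21*sqrt(2)/2 + (21*sqrt(2)/2)i


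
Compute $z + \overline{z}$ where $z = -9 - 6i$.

z + conjugate(z) = (a + bi) + (a - bi) = 2a
= 2 * (-9) = -18


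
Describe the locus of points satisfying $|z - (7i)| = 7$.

|z - z0| = r describes a circle centered at z0 with radius r
Here z0 = 7i and r = 7
Locus: Circle centered at (0, 7) with radius 7


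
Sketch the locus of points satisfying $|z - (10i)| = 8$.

|z - z0| = r describes a circle centered at z0 with radius r
Here z0 = 10i and r = 8
Locus: Circle centered at (0, 10) with radius 8
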